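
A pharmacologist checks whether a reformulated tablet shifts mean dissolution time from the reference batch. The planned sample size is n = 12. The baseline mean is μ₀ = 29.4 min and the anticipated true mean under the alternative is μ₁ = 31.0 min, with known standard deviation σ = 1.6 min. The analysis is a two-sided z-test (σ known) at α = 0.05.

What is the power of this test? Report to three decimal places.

Standardized effect: d = |μ₁ − μ₀| / σ = |31.0 − 29.4| / 1.6 = 1.0000
Noncentrality parameter: δ = d·√n = 1.0000 × √12 = 3.4641
Critical value for a two-sided test at α = 0.05: z_{α/2} = 1.960.
Power = Φ(δ − 1.960) + Φ(−δ − 1.960) = Φ(1.504) + Φ(-5.424) = 0.9337 + 0.0000 = 0.9337.

Power ≈ 0.934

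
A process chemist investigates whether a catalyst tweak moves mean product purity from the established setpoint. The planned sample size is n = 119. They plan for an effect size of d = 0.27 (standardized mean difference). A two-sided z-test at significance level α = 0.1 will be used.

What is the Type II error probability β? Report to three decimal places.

Noncentrality parameter: λ = d·√n = 0.27 × √119 = 2.9454
Two-sided α = 0.1 → critical value z_{0.05} = 1.645.
Power = Φ(λ − 1.645) + Φ(−λ − 1.645) = Φ(1.300) + Φ(-4.590) = 0.9033 + 0.0000 = 0.9033.
Type II error: β = 1 − power = 1 − 0.9033 = 0.0967.

β ≈ 0.097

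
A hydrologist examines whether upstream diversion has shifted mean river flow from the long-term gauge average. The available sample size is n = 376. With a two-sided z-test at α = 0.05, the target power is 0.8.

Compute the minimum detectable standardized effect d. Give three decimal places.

Required noncentrality: δ = z_{0.025} + z_{0.20} = 1.960 + 0.842 = 2.802.
(The second rejection-region term Φ(−δ − z_{α/2}) is negligible and dropped.)
δ = d·√n ⇒ d = δ/√n = 2.802/√376 = 0.1445.

d ≈ 0.144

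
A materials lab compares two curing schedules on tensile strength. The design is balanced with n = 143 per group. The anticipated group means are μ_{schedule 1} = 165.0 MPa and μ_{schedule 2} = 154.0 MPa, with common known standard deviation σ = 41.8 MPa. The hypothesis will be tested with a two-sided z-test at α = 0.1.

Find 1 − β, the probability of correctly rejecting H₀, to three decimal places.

Standardized effect: d = |μ_{schedule 1} − μ_{schedule 2}| / σ = |165.0 − 154.0| / 41.8 = 0.2632
Noncentrality parameter: δ = d·√(n/2) = 0.2632 × √(143/2) = 2.2252
Critical value for a two-sided test at α = 0.1: z_{α/2} = 1.645.
Power = Φ(δ − 1.645) + Φ(−δ − 1.645) = Φ(0.580) + Φ(-3.870) = 0.7192 + 0.0001 = 0.7192.

Power ≈ 0.719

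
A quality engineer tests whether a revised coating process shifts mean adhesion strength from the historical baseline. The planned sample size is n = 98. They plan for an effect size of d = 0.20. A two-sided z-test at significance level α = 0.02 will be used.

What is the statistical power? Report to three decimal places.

Noncentrality parameter: λ = d·√n = 0.20 × √98 = 1.9799
Critical value for a two-sided test at α = 0.02: z_{α/2} = 2.326.
Power = Φ(λ − 2.326) + Φ(−λ − 2.326) = Φ(-0.346) + Φ(-4.306) = 0.3645 + 0.0000 = 0.3645.

Power ≈ 0.365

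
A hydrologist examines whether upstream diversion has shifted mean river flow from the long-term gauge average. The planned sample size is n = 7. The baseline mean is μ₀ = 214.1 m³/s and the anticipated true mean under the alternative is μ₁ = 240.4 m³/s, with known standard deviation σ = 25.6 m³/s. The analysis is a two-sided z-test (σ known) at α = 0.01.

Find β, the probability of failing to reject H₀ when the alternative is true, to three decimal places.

Standardized effect: d = |μ₁ − μ₀| / σ = |240.4 − 214.1| / 25.6 = 1.0273
Noncentrality parameter: δ = d·√n = 1.0273 × √7 = 2.7181
Two-sided α = 0.01 → critical value z_{0.005} = 2.576.
Power = Φ(δ − 2.576) + Φ(−δ − 2.576) = Φ(0.142) + Φ(-5.294) = 0.5566 + 0.0000 = 0.5566.
Type II error: β = 1 − power = 1 − 0.5566 = 0.4434.

β ≈ 0.443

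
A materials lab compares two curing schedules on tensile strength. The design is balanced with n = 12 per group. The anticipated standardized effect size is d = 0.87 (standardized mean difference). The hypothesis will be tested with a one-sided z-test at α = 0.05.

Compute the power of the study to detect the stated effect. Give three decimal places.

Power ≈ 0.687

Noncentrality parameter: δ = d·√(n/2) = 0.87 × √(12/2) = 2.1311
One-sided α = 0.05 → critical value z_{0.05} = 1.645.
Power = P(Z > 1.645 − δ) = Φ(0.486) = 0.6866.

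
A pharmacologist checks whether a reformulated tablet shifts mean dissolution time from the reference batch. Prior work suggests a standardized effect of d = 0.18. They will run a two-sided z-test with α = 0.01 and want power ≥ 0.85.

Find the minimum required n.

Set Φ(δ − 2.576) = 0.85; then δ − 2.576 = Φ⁻¹(0.85) = 1.036, giving δ = 3.612.
(For δ > 0 the lower-tail rejection region contributes negligibly to power, so the one-term inversion is standard.)
δ = d·√n ⇒ n = (δ/d)² = (3.612 / 0.18)² = 402.73.
Rounding up, n = 403.

n = 403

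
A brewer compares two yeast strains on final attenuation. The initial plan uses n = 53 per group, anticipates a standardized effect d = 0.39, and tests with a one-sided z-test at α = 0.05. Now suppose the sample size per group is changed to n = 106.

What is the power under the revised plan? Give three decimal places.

Power ≈ 0.884

With n = 106 per group: δ = d·√(n/2) = 0.39 × √(106/2) = 2.8392. Critical value z_{0.05} = 1.645.
Revised power = Φ(δ − 1.645) = Φ(1.194) = 0.8838.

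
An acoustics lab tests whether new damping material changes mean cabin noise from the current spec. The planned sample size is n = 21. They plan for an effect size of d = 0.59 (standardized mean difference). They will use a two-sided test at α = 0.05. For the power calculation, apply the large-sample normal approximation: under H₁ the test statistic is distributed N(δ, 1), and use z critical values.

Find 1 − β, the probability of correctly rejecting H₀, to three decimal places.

Noncentrality parameter: δ = d·√n = 0.59 × √21 = 2.7037
Critical value for a two-sided test at α = 0.05: z_{α/2} = 1.960.
Power = Φ(δ − 1.960) + Φ(−δ − 1.960) = Φ(0.744) + Φ(-4.664) = 0.7715 + 0.0000 = 0.7715.

Power ≈ 0.771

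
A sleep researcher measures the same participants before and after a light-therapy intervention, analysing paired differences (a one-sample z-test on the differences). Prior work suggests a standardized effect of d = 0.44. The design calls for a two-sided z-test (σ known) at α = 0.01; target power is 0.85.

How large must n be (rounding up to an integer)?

Set Φ(δ − 2.576) = 0.85; then δ − 2.576 = Φ⁻¹(0.85) = 1.036, giving δ = 3.612.
(Ignoring the negligible lower-tail rejection probability gives the usual closed-form inversion.)
δ = d·√n ⇒ n = (δ/d)² = (3.612 / 0.44)² = 67.40.
Rounding up, n = 68.

n = 68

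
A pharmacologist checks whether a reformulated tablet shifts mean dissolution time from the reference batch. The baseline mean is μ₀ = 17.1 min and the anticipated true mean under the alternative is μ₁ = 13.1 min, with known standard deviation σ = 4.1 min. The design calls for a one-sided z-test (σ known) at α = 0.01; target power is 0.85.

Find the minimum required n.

Standardized effect: d = |μ₁ − μ₀| / σ = |13.1 − 17.1| / 4.1 = 0.9756
Set Φ(δ − 2.326) = 0.85; then δ − 2.326 = Φ⁻¹(0.85) = 1.036, giving δ = 3.363.
δ = d·√n ⇒ n = (δ/d)² = (3.363 / 0.9756)² = 11.88.
Round up to the next whole unit.

n = 12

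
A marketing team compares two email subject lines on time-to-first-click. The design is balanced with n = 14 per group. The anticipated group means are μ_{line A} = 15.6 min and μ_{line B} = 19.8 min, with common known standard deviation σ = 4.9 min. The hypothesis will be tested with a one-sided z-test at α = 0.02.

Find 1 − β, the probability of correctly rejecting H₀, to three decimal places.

Power ≈ 0.585

Standardized effect: d = |μ_{line A} − μ_{line B}| / σ = |15.6 − 19.8| / 4.9 = 0.8571
Noncentrality parameter: δ = d·√(n/2) = 0.8571 × √(14/2) = 2.2678
Critical value for a one-sided test at α = 0.02: z_α = 2.054.
Power = Φ(δ − 2.054) = Φ(0.214) = 0.5847.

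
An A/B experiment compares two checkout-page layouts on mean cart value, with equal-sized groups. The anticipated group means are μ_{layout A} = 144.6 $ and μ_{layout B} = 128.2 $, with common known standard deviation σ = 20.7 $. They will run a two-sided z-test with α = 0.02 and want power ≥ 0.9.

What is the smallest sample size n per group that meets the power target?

n = 42 per group

Standardized effect: d = |μ_{layout A} − μ_{layout B}| / σ = |144.6 − 128.2| / 20.7 = 0.7923
Set Φ(δ − 2.326) = 0.9; then δ − 2.326 = Φ⁻¹(0.9) = 1.282, giving δ = 3.608.
(The Φ(−δ − z_{α/2}) term is vanishingly small for δ > 0 and is dropped in the standard sample-size formula.)
δ = d·√(n/2) ⇒ n = 2(δ/d)² = 2 × (3.608 / 0.7923)² = 41.48.
Rounding up, n = 42 per group.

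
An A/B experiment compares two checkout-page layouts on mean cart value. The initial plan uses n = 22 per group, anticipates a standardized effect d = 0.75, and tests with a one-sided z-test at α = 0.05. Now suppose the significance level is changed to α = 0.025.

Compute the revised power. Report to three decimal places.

δ = d·√(n/2) = 0.75 × √(22/2) = 2.4875 (unchanged). New critical value: z_{0.025} = 1.960.
Revised power = P(Z > 1.960 − δ) = Φ(0.528) = 0.7011.

Power ≈ 0.701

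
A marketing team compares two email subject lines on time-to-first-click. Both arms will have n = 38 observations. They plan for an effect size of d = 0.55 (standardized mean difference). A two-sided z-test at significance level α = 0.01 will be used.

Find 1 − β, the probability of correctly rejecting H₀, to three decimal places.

Noncentrality parameter: δ = d·√(n/2) = 0.55 × √(38/2) = 2.3974
Critical value for a two-sided test at α = 0.01: z_{α/2} = 2.576.
Power = Φ(δ − 2.576) + Φ(−δ − 2.576) = Φ(-0.178) + Φ(-4.973) = 0.4292 + 0.0000 = 0.4292.

Power ≈ 0.429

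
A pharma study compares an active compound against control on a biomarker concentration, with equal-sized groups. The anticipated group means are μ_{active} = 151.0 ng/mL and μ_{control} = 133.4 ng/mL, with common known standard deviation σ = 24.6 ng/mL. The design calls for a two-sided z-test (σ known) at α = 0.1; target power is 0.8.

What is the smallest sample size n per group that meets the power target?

n = 25 per group

Standardized effect: d = |μ_{active} − μ_{control}| / σ = |151.0 − 133.4| / 24.6 = 0.7154
For power 0.8 need Φ(δ − z_{0.05}) = 0.8, so δ = z_{0.05} + z_{0.20} = 1.645 + 0.842 = 2.486.
(The Φ(−δ − z_{α/2}) term is vanishingly small for δ > 0 and is dropped in the standard sample-size formula.)
δ = d·√(n/2) ⇒ n = 2(δ/d)² = 2 × (2.486 / 0.7154)² = 24.16.
Round up to the next whole unit.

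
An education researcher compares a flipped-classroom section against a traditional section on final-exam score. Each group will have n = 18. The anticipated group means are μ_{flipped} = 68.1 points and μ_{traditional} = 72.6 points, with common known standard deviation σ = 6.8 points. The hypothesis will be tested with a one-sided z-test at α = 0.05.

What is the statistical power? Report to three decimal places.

Power ≈ 0.633

Standardized effect: d = |μ_{flipped} − μ_{traditional}| / σ = |68.1 − 72.6| / 6.8 = 0.6618
Noncentrality parameter: δ = d·√(n/2) = 0.6618 × √(18/2) = 1.9853
One-sided α = 0.05 → critical value z_{0.05} = 1.645.
Power = Φ(δ − 1.645) = Φ(0.340) = 0.6332.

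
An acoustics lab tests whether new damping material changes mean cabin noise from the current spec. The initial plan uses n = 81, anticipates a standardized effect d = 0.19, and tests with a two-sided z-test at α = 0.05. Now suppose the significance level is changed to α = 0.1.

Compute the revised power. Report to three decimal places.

δ = d·√n = 0.19 × √81 = 1.7100 (unchanged). New critical value: z_{0.05} = 1.645.
Revised power = Φ(δ − 1.645) + Φ(−δ − 1.645) = Φ(0.065) + Φ(-3.355) = 0.5260 + 0.0004 = 0.5264.

Power ≈ 0.526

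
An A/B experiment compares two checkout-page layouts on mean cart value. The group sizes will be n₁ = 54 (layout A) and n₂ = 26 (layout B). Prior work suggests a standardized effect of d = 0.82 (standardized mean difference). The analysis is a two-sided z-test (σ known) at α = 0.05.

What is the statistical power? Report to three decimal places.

Power ≈ 0.930

Noncentrality parameter: δ = d / √(1/n₁ + 1/n₂) = 0.82 / √(1/54 + 1/26) = 3.4352
Critical value for a two-sided test at α = 0.05: z_{α/2} = 1.960.
Power = Φ(δ − 1.960) + Φ(−δ − 1.960) = Φ(1.475) + Φ(-5.395) = 0.9299 + 0.0000 = 0.9299.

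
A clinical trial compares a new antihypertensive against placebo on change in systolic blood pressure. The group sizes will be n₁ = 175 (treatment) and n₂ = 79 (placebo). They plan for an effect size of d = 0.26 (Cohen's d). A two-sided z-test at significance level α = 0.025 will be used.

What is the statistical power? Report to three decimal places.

Power ≈ 0.373

Noncentrality parameter: δ = d / √(1/n₁ + 1/n₂) = 0.26 / √(1/175 + 1/79) = 1.9182
Critical value for a two-sided test at α = 0.025: z_{α/2} = 2.241.
Power = Φ(δ − 2.241) + Φ(−δ − 2.241) = Φ(-0.323) + Φ(-4.160) = 0.3733 + 0.0000 = 0.3733.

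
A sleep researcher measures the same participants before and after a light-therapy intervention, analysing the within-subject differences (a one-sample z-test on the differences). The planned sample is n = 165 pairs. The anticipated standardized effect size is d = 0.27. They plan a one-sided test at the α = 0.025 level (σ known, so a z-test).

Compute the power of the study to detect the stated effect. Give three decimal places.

Noncentrality parameter: δ = d·√n = 0.27 × √165 = 3.4682
One-sided α = 0.025 → critical value z_{0.025} = 1.960.
Power = Φ(δ − 1.960) = Φ(1.508) = 0.9343.

Power ≈ 0.934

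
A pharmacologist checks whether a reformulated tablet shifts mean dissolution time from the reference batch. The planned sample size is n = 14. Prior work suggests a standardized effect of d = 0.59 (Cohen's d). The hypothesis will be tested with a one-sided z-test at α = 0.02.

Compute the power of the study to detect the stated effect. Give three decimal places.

Noncentrality parameter: δ = d·√n = 0.59 × √14 = 2.2076
Critical value for a one-sided test at α = 0.02: z_α = 2.054.
Power = P(Z > 2.054 − δ) = Φ(0.154) = 0.5611.

Power ≈ 0.561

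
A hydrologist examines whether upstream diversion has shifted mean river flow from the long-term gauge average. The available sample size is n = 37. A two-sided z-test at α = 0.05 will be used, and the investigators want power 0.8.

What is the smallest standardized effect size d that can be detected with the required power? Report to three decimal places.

Need Φ(δ − 1.960) = 0.8, so δ = 1.960 + 0.842 = 2.802.
(Lower-tail contribution to power is negligible for δ > 0.)
δ = d·√n ⇒ d = δ/√n = 2.802/√37 = 0.4606.

d ≈ 0.461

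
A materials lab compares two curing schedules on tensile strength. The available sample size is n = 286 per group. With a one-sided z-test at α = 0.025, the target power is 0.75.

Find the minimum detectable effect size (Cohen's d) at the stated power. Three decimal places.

Need Φ(δ − 1.960) = 0.75, so δ = 1.960 + 0.674 = 2.634.
δ = d·√(n/2) ⇒ d = δ/√(n/2) = 2.634/√(286/2) = 0.2203.

d ≈ 0.220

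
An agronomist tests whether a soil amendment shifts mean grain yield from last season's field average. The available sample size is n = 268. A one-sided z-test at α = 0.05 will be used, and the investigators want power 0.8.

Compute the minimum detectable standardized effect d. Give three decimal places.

Need Φ(δ − 1.645) = 0.8, so δ = 1.645 + 0.842 = 2.486.
δ = d·√n ⇒ d = δ/√n = 2.486/√268 = 0.1519.

d ≈ 0.152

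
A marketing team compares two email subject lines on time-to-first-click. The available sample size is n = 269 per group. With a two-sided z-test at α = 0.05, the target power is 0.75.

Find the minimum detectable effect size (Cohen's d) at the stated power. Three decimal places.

d ≈ 0.227

Required noncentrality: δ = z_{0.025} + z_{0.25} = 1.960 + 0.674 = 2.634.
(Lower-tail contribution to power is negligible for δ > 0.)
δ = d·√(n/2) ⇒ d = δ/√(n/2) = 2.634/√(269/2) = 0.2272.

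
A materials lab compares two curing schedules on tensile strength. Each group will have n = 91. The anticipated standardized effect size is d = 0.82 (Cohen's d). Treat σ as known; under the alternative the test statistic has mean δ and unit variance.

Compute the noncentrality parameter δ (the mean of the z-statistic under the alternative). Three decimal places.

δ ≈ 5.531

δ = d·√(n/2) = 0.82 × √(91/2) = 5.5312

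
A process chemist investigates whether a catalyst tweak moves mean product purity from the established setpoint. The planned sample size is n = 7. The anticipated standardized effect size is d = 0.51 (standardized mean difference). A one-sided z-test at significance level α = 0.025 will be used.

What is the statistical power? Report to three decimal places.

Noncentrality parameter: δ = d·√n = 0.51 × √7 = 1.3493
Critical value for a one-sided test at α = 0.025: z_α = 1.960.
Power = P(Z > 1.960 − δ) = Φ(-0.611) = 0.2707.

Power ≈ 0.271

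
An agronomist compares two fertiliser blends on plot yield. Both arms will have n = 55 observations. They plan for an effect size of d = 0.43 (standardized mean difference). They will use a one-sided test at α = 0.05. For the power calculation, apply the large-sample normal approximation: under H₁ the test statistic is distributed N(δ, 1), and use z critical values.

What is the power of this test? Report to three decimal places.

Noncentrality parameter: δ = d·√(n/2) = 0.43 × √(55/2) = 2.2549
One-sided α = 0.05 → critical value z_{0.05} = 1.645.
Power = Φ(δ − 1.645) = Φ(0.610) = 0.7291.

Power ≈ 0.729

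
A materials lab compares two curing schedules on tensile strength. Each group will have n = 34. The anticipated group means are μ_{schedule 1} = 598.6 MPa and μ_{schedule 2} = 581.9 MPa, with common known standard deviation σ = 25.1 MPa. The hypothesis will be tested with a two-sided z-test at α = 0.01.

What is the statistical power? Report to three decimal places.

Power ≈ 0.566

Standardized effect: d = |μ_{schedule 1} − μ_{schedule 2}| / σ = |598.6 − 581.9| / 25.1 = 0.6653
Noncentrality parameter: δ = d·√(n/2) = 0.6653 × √(34/2) = 2.7433
Two-sided α = 0.01 → critical value z_{0.005} = 2.576.
Power = Φ(δ − 2.576) + Φ(−δ − 2.576) = Φ(0.167) + Φ(-5.319) = 0.5665 + 0.0000 = 0.5665.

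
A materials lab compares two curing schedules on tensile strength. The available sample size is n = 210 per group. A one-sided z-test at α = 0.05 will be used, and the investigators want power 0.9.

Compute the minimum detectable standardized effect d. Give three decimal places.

Need Φ(δ − 1.645) = 0.9, so δ = 1.645 + 1.282 = 2.926.
δ = d·√(n/2) ⇒ d = δ/√(n/2) = 2.926/√(210/2) = 0.2856.

d ≈ 0.286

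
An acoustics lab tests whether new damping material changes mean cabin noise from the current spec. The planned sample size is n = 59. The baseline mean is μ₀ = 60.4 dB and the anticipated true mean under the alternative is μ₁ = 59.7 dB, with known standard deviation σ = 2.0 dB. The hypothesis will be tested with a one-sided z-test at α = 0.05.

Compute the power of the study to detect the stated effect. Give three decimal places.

Power ≈ 0.852

Standardized effect: d = |μ₁ − μ₀| / σ = |59.7 − 60.4| / 2.0 = 0.3500
Noncentrality parameter: δ = d·√n = 0.3500 × √59 = 2.6884
Critical value for a one-sided test at α = 0.05: z_α = 1.645.
Power = P(Z > 1.645 − δ) = Φ(1.044) = 0.8517.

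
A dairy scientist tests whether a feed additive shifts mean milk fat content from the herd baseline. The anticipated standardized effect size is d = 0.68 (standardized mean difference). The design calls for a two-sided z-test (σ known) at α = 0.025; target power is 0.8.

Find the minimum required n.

For power 0.8 need Φ(δ − z_{0.0125}) = 0.8, so δ = z_{0.0125} + z_{0.20} = 2.241 + 0.842 = 3.083.
(The Φ(−δ − z_{α/2}) term is vanishingly small for δ > 0 and is dropped in the standard sample-size formula.)
δ = d·√n ⇒ n = (δ/d)² = (3.083 / 0.68)² = 20.56.
Round up to the next whole unit.

n = 21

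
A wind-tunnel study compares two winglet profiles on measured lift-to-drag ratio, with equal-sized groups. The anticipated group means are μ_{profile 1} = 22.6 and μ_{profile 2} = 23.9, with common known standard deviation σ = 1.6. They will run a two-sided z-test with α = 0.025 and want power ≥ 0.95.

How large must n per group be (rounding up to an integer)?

Standardized effect: d = |μ_{profile 1} − μ_{profile 2}| / σ = |22.6 − 23.9| / 1.6 = 0.8125
For power 0.95 need Φ(δ − z_{0.0125}) = 0.95, so δ = z_{0.0125} + z_{0.05} = 2.241 + 1.645 = 3.886.
(For δ > 0 the lower-tail rejection region contributes negligibly to power, so the one-term inversion is standard.)
δ = d·√(n/2) ⇒ n = 2(δ/d)² = 2 × (3.886 / 0.8125)² = 45.76.
Rounding up, n = 46 per group.

n = 46 per group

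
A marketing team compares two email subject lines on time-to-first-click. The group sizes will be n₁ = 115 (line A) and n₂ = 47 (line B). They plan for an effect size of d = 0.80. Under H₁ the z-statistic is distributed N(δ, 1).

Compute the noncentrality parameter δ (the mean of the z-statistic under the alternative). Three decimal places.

δ ≈ 4.621

The noncentrality parameter scales effect size by the design's sample-size factor: δ = d / √(1/n₁ + 1/n₂) = 0.80 / √(1/115 + 1/47) = 4.6209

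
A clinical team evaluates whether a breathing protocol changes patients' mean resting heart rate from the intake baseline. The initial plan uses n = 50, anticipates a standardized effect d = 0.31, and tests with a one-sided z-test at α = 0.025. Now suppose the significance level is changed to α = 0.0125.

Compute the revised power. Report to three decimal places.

Power ≈ 0.480

δ = d·√n = 0.31 × √50 = 2.1920 (unchanged). New critical value: z_{0.0125} = 2.241.
Revised power = Φ(δ − 2.241) = Φ(-0.049) = 0.4803.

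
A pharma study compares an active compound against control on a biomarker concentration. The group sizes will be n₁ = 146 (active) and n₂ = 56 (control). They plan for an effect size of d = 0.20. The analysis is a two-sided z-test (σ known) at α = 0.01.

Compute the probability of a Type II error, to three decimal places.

Noncentrality parameter: δ = d / √(1/n₁ + 1/n₂) = 0.20 / √(1/146 + 1/56) = 1.2724
Critical value for a two-sided test at α = 0.01: z_{α/2} = 2.576.
Power = Φ(δ − 2.576) + Φ(−δ − 2.576) = Φ(-1.303) + Φ(-3.848) = 0.0962 + 0.0001 = 0.0963.
Type II error: β = 1 − power = 1 − 0.0963 = 0.9037.

β ≈ 0.904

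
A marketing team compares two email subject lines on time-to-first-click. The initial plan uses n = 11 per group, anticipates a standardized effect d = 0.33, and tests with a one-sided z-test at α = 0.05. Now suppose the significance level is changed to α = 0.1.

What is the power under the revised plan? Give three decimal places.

δ = d·√(n/2) = 0.33 × √(11/2) = 0.7739 (unchanged). New critical value: z_{0.1} = 1.282.
Revised power = P(Z > 1.282 − δ) = Φ(-0.508) = 0.3059.

Power ≈ 0.306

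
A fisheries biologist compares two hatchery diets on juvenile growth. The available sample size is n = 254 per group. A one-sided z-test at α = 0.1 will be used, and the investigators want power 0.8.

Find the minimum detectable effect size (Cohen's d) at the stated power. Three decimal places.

Required noncentrality: δ = z_{0.1} + z_{0.20} = 1.282 + 0.842 = 2.123.
δ = d·√(n/2) ⇒ d = δ/√(n/2) = 2.123/√(254/2) = 0.1884.

d ≈ 0.188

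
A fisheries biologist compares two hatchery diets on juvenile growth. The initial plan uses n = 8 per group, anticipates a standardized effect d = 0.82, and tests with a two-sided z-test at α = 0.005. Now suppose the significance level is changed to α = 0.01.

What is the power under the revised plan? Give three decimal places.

δ = d·√(n/2) = 0.82 × √(8/2) = 1.6400 (unchanged). New critical value: z_{0.005} = 2.576.
Revised power = Φ(δ − 2.576) + Φ(−δ − 2.576) = Φ(-0.936) + Φ(-4.216) = 0.1747 + 0.0000 = 0.1747.

Power ≈ 0.175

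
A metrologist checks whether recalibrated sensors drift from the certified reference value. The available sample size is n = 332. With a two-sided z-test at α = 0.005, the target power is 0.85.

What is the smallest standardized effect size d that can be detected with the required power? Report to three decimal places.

d ≈ 0.211

Need Φ(δ − 2.807) = 0.85, so δ = 2.807 + 1.036 = 3.843.
(Lower-tail contribution to power is negligible for δ > 0.)
δ = d·√n ⇒ d = δ/√n = 3.843/√332 = 0.2109.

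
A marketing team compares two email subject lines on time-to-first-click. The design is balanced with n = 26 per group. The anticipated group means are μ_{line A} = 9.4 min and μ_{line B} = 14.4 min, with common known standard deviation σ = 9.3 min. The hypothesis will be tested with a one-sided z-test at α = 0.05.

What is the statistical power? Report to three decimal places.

Standardized effect: d = |μ_{line A} − μ_{line B}| / σ = |9.4 − 14.4| / 9.3 = 0.5376
Noncentrality parameter: δ = d·√(n/2) = 0.5376 × √(26/2) = 1.9385
Critical value for a one-sided test at α = 0.05: z_α = 1.645.
Power = Φ(δ − 1.645) = Φ(0.294) = 0.6155.

Power ≈ 0.615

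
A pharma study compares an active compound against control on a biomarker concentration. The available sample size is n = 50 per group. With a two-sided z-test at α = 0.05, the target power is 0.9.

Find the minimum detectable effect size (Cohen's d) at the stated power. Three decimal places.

d ≈ 0.648

Required noncentrality: δ = z_{0.025} + z_{0.10} = 1.960 + 1.282 = 3.242.
(Lower-tail contribution to power is negligible for δ > 0.)
δ = d·√(n/2) ⇒ d = δ/√(n/2) = 3.242/√(50/2) = 0.6483.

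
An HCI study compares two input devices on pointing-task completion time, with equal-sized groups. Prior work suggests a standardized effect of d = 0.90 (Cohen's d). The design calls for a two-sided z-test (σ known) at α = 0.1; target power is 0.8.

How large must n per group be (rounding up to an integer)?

n = 16 per group

For power 0.8 need Φ(δ − z_{0.05}) = 0.8, so δ = z_{0.05} + z_{0.20} = 1.645 + 0.842 = 2.486.
(For δ > 0 the lower-tail rejection region contributes negligibly to power, so the one-term inversion is standard.)
δ = d·√(n/2) ⇒ n = 2(δ/d)² = 2 × (2.486 / 0.90)² = 15.27.
Round up to the next whole unit.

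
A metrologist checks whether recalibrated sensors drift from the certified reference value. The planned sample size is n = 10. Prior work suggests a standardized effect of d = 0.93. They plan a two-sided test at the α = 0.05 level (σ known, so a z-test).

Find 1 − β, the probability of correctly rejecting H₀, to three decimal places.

Power ≈ 0.837

Noncentrality parameter: δ = d·√n = 0.93 × √10 = 2.9409
Two-sided α = 0.05 → critical value z_{0.025} = 1.960.
Power = Φ(δ − 1.960) + Φ(−δ − 1.960) = Φ(0.981) + Φ(-4.901) = 0.8367 + 0.0000 = 0.8367.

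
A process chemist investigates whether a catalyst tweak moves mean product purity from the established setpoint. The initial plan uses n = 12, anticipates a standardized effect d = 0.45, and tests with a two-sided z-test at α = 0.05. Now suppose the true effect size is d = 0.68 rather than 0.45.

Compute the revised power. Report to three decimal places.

With d = 0.68: δ = d·√n = 0.68 × √12 = 2.3556. Critical value z_{0.025} = 1.960.
Revised power = Φ(δ − 1.960) + Φ(−δ − 1.960) = Φ(0.396) + Φ(-4.316) = 0.6538 + 0.0000 = 0.6538.

Power ≈ 0.654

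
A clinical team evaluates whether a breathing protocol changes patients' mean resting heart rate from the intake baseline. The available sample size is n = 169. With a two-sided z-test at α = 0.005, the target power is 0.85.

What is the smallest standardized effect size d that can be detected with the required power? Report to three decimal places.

d ≈ 0.296

Need Φ(δ − 2.807) = 0.85, so δ = 2.807 + 1.036 = 3.843.
(The second rejection-region term Φ(−δ − z_{α/2}) is negligible and dropped.)
δ = d·√n ⇒ d = δ/√n = 3.843/√169 = 0.2957.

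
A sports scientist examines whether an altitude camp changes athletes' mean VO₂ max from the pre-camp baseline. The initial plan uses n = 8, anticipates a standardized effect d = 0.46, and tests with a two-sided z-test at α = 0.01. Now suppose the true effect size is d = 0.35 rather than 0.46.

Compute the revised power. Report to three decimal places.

With d = 0.35: δ = d·√n = 0.35 × √8 = 0.9899. Critical value z_{0.005} = 2.576.
Revised power = Φ(δ − 2.576) + Φ(−δ − 2.576) = Φ(-1.586) + Φ(-3.566) = 0.0564 + 0.0002 = 0.0566.

Power ≈ 0.057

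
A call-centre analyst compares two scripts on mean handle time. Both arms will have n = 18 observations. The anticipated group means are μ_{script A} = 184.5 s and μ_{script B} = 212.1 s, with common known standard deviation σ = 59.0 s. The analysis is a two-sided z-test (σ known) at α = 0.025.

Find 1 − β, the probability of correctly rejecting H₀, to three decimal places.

Power ≈ 0.201

Standardized effect: d = |μ_{script A} − μ_{script B}| / σ = |184.5 − 212.1| / 59.0 = 0.4678
Noncentrality parameter: δ = d·√(n/2) = 0.4678 × √(18/2) = 1.4034
Two-sided α = 0.025 → critical value z_{0.0125} = 2.241.
Power = Φ(δ − 2.241) + Φ(−δ − 2.241) = Φ(-0.838) + Φ(-3.645) = 0.2010 + 0.0001 = 0.2011.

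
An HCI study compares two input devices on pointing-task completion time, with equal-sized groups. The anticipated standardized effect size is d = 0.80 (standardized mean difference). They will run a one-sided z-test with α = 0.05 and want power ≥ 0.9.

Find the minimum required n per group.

For power 0.9 need Φ(δ − z_{0.05}) = 0.9, so δ = z_{0.05} + z_{0.10} = 1.645 + 1.282 = 2.926.
δ = d·√(n/2) ⇒ n = 2(δ/d)² = 2 × (2.926 / 0.80)² = 26.76.
Rounding up, n = 27 per group.

n = 27 per group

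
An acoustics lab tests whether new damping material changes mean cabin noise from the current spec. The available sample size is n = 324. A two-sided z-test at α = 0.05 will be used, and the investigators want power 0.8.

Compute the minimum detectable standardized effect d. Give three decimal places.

Required noncentrality: δ = z_{0.025} + z_{0.20} = 1.960 + 0.842 = 2.802.
(The second rejection-region term Φ(−δ − z_{α/2}) is negligible and dropped.)
δ = d·√n ⇒ d = δ/√n = 2.802/√324 = 0.1556.

d ≈ 0.156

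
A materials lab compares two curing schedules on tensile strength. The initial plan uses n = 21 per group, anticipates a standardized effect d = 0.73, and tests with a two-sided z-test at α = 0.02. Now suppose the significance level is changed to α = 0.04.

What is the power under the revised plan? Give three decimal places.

δ = d·√(n/2) = 0.73 × √(21/2) = 2.3655 (unchanged). New critical value: z_{0.02} = 2.054.
Revised power = Φ(δ − 2.054) + Φ(−δ − 2.054) = Φ(0.312) + Φ(-4.419) = 0.6224 + 0.0000 = 0.6224.

Power ≈ 0.622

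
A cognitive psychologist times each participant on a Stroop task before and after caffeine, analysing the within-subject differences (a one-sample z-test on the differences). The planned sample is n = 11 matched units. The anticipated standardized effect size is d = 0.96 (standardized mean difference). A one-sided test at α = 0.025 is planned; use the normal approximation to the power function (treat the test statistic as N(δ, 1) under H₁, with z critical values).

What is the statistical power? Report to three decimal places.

Power ≈ 0.890

Noncentrality parameter: δ = d·√n = 0.96 × √11 = 3.1840
One-sided α = 0.025 → critical value z_{0.025} = 1.960.
Power = Φ(δ − 1.960) = Φ(1.224) = 0.8895.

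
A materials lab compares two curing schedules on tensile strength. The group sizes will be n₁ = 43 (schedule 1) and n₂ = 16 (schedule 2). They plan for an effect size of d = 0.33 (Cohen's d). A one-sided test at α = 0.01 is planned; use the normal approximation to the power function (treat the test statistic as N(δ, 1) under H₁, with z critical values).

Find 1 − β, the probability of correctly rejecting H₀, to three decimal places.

Power ≈ 0.115

Noncentrality parameter: δ = d / √(1/n₁ + 1/n₂) = 0.33 / √(1/43 + 1/16) = 1.1269
Critical value for a one-sided test at α = 0.01: z_α = 2.326.
Power = P(Z > 2.326 − δ) = Φ(-1.199) = 0.1152.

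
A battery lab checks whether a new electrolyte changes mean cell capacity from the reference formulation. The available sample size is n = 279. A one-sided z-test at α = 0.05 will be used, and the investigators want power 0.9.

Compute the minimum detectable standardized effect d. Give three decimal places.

d ≈ 0.175

Need Φ(δ − 1.645) = 0.9, so δ = 1.645 + 1.282 = 2.926.
δ = d·√n ⇒ d = δ/√n = 2.926/√279 = 0.1752.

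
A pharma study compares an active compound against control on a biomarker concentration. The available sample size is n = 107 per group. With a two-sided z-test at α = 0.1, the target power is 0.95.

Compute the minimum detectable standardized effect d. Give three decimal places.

Required noncentrality: δ = z_{0.05} + z_{0.05} = 1.645 + 1.645 = 3.290.
(The second rejection-region term Φ(−δ − z_{α/2}) is negligible and dropped.)
δ = d·√(n/2) ⇒ d = δ/√(n/2) = 3.290/√(107/2) = 0.4498.

d ≈ 0.450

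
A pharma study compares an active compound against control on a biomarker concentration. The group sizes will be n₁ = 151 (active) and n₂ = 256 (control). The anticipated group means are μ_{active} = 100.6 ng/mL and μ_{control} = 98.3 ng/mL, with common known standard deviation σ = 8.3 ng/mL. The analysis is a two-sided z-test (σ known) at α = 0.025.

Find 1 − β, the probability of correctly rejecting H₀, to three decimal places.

Standardized effect: d = |μ_{active} − μ_{control}| / σ = |100.6 − 98.3| / 8.3 = 0.2771
Noncentrality parameter: λ = d / √(1/n₁ + 1/n₂) = 0.2771 / √(1/151 + 1/256) = 2.7006
Critical value for a two-sided test at α = 0.025: z_{α/2} = 2.241.
Power = Φ(λ − 2.241) + Φ(−λ − 2.241) = Φ(0.459) + Φ(-4.942) = 0.6770 + 0.0000 = 0.6770.

Power ≈ 0.677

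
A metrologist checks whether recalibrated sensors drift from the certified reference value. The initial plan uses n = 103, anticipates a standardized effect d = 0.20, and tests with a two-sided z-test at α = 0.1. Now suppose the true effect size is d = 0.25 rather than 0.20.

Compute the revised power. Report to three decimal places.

Power ≈ 0.814

With d = 0.25: δ = d·√n = 0.25 × √103 = 2.5372. Critical value z_{0.05} = 1.645.
Revised power = Φ(δ − 1.645) + Φ(−δ − 1.645) = Φ(0.892) + Φ(-4.182) = 0.8139 + 0.0000 = 0.8139.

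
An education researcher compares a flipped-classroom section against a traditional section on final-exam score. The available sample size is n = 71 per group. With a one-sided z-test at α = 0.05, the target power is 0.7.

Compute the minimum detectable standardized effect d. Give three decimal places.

d ≈ 0.364

Required noncentrality: δ = z_{0.05} + z_{0.30} = 1.645 + 0.524 = 2.169.
δ = d·√(n/2) ⇒ d = δ/√(n/2) = 2.169/√(71/2) = 0.3641.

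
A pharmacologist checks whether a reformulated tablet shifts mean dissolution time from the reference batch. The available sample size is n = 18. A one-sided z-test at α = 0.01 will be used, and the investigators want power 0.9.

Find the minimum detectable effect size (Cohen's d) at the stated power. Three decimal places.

d ≈ 0.850

Required noncentrality: δ = z_{0.01} + z_{0.10} = 2.326 + 1.282 = 3.608.
δ = d·√n ⇒ d = δ/√n = 3.608/√18 = 0.8504.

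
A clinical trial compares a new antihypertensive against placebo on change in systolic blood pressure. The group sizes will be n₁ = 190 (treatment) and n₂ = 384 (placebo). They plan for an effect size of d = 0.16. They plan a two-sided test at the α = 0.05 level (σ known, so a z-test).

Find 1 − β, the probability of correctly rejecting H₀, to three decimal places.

Noncentrality parameter: δ = d / √(1/n₁ + 1/n₂) = 0.16 / √(1/190 + 1/384) = 1.8039
Two-sided α = 0.05 → critical value z_{0.025} = 1.960.
Power = Φ(δ − 1.960) + Φ(−δ − 1.960) = Φ(-0.156) + Φ(-3.764) = 0.4380 + 0.0001 = 0.4381.

Power ≈ 0.438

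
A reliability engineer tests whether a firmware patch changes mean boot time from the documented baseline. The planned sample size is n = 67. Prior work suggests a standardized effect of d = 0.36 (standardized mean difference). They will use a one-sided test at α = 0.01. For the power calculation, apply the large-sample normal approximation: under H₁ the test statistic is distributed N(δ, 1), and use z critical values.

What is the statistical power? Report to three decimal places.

Noncentrality parameter: δ = d·√n = 0.36 × √67 = 2.9467
Critical value for a one-sided test at α = 0.01: z_α = 2.326.
Power = P(Z > 2.326 − δ) = Φ(0.620) = 0.7325.

Power ≈ 0.732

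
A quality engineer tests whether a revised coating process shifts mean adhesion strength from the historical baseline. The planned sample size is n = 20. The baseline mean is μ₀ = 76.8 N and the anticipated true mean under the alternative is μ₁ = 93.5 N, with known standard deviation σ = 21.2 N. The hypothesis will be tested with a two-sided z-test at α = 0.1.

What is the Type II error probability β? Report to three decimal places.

β ≈ 0.030

Standardized effect: d = |μ₁ − μ₀| / σ = |93.5 − 76.8| / 21.2 = 0.7877
Noncentrality parameter: δ = d·√n = 0.7877 × √20 = 3.5229
Two-sided α = 0.1 → critical value z_{0.05} = 1.645.
Power = Φ(δ − 1.645) + Φ(−δ − 1.645) = Φ(1.878) + Φ(-5.168) = 0.9698 + 0.0000 = 0.9698.
Type II error: β = 1 − power = 1 − 0.9698 = 0.0302.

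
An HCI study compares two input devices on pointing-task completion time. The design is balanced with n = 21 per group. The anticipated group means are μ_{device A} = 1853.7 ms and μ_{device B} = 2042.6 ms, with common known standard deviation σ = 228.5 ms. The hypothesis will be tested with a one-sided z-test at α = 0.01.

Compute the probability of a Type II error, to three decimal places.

β ≈ 0.362

Standardized effect: d = |μ_{device A} − μ_{device B}| / σ = |1853.7 − 2042.6| / 228.5 = 0.8267
Noncentrality parameter: δ = d·√(n/2) = 0.8267 × √(21/2) = 2.6788
One-sided α = 0.01 → critical value z_{0.01} = 2.326.
Power = P(Z > 2.326 − δ) = Φ(0.352) = 0.6378.
Type II error: β = 1 − power = 1 − 0.6378 = 0.3622.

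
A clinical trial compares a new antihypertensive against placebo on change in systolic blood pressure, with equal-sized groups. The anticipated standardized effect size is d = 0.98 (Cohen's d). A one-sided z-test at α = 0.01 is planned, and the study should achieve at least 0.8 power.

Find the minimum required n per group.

For power 0.8 need Φ(δ − z_{0.01}) = 0.8, so δ = z_{0.01} + z_{0.20} = 2.326 + 0.842 = 3.168.
δ = d·√(n/2) ⇒ n = 2(δ/d)² = 2 × (3.168 / 0.98)² = 20.90.
Rounding up, n = 21 per group.

n = 21 per group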